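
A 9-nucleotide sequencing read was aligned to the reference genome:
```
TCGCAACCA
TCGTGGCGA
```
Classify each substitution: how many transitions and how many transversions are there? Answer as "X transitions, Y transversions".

Mismatches (1-based):
site 4: C→T (pyrimidine→pyrimidine, transition)
site 5: A→G (purine→purine, transition)
site 6: A→G (purine→purine, transition)
site 8: C→G (pyrimidine→purine, transversion)

3 transitions, 1 transversion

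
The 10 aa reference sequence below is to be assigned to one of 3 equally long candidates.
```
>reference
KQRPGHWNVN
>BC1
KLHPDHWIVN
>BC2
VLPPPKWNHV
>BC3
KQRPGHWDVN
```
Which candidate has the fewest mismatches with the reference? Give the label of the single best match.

Hamming distances to reference — BC1: 4; BC2: 7; BC3: 1.
Smallest is BC3 with 1 mismatch.

BC3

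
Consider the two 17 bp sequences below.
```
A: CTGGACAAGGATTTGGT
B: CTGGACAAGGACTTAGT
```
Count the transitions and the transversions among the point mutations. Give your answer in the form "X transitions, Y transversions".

2 transitions, 0 transversions

Transitions (purine↔purine or pyrimidine↔pyrimidine): 12 T→C, 15 G→A.
Transversions (purine↔pyrimidine): none.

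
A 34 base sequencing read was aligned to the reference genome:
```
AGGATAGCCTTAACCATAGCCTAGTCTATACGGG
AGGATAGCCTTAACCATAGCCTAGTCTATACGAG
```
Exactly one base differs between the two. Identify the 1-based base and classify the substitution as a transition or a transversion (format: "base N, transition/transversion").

The sequences differ only at base 33: G→A (purine→purine), a transition.

base 33, transition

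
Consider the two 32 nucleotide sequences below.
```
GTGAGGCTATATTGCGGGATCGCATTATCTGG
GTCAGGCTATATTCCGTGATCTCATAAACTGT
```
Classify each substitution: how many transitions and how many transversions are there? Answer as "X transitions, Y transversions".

Mismatches (1-based):
position 3: G→C (purine→pyrimidine, transversion)
position 14: G→C (purine→pyrimidine, transversion)
position 17: G→T (purine→pyrimidine, transversion)
position 22: G→T (purine→pyrimidine, transversion)
position 26: T→A (pyrimidine→purine, transversion)
position 28: T→A (pyrimidine→purine, transversion)
position 32: G→T (purine→pyrimidine, transversion)

0 transitions, 7 transversions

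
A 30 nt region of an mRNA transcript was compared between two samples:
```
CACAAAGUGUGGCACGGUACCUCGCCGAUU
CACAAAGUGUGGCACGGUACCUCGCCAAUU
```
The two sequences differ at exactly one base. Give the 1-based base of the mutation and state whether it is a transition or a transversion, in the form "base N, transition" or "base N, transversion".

Base 27 changes G→A. G is a purine and A is a purine, so this is a transition.

base 27, transition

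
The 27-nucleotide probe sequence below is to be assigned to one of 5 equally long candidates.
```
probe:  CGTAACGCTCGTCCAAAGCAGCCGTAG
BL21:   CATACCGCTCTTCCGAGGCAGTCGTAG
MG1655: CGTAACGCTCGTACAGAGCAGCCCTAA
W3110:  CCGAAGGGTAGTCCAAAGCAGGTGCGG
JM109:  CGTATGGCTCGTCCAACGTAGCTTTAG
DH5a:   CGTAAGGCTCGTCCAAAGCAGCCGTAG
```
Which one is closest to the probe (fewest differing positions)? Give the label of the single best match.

DH5a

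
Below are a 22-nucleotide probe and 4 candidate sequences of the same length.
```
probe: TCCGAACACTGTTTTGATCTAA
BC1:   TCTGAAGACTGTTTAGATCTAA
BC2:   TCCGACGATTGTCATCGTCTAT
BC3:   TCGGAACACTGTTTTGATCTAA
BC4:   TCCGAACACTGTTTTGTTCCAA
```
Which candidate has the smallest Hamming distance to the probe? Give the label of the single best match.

BC3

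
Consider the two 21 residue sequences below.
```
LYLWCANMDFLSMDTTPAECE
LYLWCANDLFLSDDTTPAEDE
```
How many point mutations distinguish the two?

Mismatches (1-based): position 8: M→D; position 9: D→L; position 13: M→D; position 20: C→D.

4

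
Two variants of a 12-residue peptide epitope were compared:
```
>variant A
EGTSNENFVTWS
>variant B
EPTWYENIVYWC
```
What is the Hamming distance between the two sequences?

6

Mismatches (1-based): residue 2: G→P; residue 4: S→W; residue 5: N→Y; residue 8: F→I; residue 10: T→Y; residue 12: S→C.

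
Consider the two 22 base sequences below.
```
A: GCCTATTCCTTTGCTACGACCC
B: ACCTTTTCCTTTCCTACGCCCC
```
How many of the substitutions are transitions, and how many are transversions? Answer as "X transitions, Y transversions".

1 transition, 3 transversions

Mismatches (1-based):
base 1: G→A (purine→purine, transition)
base 5: A→T (purine→pyrimidine, transversion)
base 13: G→C (purine→pyrimidine, transversion)
base 19: A→C (purine→pyrimidine, transversion)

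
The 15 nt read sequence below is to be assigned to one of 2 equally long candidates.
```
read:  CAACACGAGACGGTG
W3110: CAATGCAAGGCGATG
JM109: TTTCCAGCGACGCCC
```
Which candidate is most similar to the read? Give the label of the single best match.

W3110

W3110 differs at 5 sites; JM109 differs at 9 sites. The closest is W3110.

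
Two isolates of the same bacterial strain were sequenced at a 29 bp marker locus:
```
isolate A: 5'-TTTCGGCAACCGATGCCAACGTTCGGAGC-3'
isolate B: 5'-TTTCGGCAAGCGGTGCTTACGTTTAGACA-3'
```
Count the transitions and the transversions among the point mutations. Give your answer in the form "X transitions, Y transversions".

4 transitions, 4 transversions

Mismatches (1-based):
site 10: C→G (pyrimidine→purine, transversion)
site 13: A→G (purine→purine, transition)
site 17: C→T (pyrimidine→pyrimidine, transition)
site 18: A→T (purine→pyrimidine, transversion)
site 24: C→T (pyrimidine→pyrimidine, transition)
site 25: G→A (purine→purine, transition)
site 28: G→C (purine→pyrimidine, transversion)
site 29: C→A (pyrimidine→purine, transversion)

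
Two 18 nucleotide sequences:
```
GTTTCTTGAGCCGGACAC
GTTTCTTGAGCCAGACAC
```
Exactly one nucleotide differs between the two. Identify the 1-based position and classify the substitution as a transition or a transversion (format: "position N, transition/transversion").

The sequences differ only at position 13: G→A (purine→purine), a transition.

position 13, transition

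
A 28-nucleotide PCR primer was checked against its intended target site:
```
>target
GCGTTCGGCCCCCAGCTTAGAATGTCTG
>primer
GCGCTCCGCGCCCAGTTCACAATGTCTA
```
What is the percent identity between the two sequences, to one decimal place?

Mismatches at positions 4, 7, 10, 16, 18, 20, 28 (1-based): 7 of 28.
Identical positions: 21/28 = 75% → 75.0%.

75.0%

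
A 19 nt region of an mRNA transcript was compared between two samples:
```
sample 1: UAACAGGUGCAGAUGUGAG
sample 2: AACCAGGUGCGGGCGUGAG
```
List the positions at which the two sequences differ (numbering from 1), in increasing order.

1, 3, 11, 13, 14

Scanning 1-based: 1: U/A; 3: A/C; 11: A/G; 13: A/G; 14: U/C.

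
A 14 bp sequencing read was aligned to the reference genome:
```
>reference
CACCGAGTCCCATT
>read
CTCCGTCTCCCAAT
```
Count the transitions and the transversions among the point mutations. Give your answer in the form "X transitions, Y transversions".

Mismatches (1-based):
base 2: A→T (purine→pyrimidine, transversion)
base 6: A→T (purine→pyrimidine, transversion)
base 7: G→C (purine→pyrimidine, transversion)
base 13: T→A (pyrimidine→purine, transversion)

0 transitions, 4 transversions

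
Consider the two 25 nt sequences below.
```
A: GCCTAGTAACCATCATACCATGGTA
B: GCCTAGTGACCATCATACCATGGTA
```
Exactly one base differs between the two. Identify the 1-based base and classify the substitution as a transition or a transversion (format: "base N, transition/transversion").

base 8, transition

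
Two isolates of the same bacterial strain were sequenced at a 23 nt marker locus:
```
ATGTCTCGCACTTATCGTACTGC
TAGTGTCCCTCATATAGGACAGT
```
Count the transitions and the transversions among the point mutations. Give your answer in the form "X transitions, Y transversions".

1 transition, 9 transversions

Transitions (purine↔purine or pyrimidine↔pyrimidine): 23 C→T.
Transversions (purine↔pyrimidine): 1 A→T, 2 T→A, 5 C→G, 8 G→C, 10 A→T, 12 T→A, 16 C→A, 18 T→G, 21 T→A.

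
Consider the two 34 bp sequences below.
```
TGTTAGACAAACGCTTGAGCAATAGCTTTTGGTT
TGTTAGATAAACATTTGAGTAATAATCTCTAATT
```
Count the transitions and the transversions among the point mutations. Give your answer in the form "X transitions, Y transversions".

Transitions (purine↔purine or pyrimidine↔pyrimidine): 8 C→T, 13 G→A, 14 C→T, 20 C→T, 25 G→A, 26 C→T, 27 T→C, 29 T→C, 31 G→A, 32 G→A.
Transversions (purine↔pyrimidine): none.

10 transitions, 0 transversions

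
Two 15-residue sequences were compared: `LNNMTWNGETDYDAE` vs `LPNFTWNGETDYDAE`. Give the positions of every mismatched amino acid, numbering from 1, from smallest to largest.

2, 4

Differences at position 2 (N→P), position 4 (M→F).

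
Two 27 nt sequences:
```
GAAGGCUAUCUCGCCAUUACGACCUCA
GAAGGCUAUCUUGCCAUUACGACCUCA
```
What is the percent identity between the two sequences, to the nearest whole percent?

1 position differs (12), so 26 of 27 match: 26/27 = 96.3%.

96%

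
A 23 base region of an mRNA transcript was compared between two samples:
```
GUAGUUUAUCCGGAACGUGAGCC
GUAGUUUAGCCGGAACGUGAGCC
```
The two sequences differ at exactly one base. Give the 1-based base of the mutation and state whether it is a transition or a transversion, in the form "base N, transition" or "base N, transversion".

The sequences differ only at base 9: U→G (pyrimidine→purine), a transversion.

base 9, transversion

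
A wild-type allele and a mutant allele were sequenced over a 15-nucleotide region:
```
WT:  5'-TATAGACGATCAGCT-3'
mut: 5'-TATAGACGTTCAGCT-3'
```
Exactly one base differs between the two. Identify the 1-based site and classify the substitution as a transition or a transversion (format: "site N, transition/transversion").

The sequences differ only at site 9: A→T (purine→pyrimidine), a transversion.

site 9, transversion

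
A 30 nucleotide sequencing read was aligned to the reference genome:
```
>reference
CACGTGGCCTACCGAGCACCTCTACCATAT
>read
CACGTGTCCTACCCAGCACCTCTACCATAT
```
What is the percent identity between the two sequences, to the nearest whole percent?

93%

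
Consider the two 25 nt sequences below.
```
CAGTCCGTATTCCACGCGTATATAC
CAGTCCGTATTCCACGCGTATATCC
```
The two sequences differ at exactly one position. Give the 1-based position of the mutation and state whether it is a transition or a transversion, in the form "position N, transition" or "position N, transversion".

Position 24 changes A→C. A is a purine and C is a pyrimidine, so this is a transversion.

position 24, transversion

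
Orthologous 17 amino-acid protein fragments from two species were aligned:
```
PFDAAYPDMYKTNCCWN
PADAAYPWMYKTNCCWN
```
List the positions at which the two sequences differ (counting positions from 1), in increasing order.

Differences at position 2 (F→A), position 8 (D→W).

2, 8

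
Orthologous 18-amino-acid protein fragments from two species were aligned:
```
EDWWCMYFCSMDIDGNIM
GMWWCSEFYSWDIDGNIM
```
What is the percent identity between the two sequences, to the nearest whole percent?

67%

Mismatches at positions 1, 2, 6, 7, 9, 11 (1-based): 6 of 18.
Identical positions: 12/18 = 66.67% → 67%.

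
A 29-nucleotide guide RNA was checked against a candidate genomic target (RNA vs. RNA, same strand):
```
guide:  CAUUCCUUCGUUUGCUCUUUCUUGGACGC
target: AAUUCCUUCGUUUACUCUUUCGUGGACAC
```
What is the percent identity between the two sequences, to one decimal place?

86.2%

4 positions differ (1, 14, 22, 28), so 25 of 29 match: 25/29 = 86.21%.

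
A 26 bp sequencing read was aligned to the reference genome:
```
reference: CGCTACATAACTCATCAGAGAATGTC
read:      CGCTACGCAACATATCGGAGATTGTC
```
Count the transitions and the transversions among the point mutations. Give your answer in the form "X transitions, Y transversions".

Mismatches (1-based):
site 7: A→G (purine→purine, transition)
site 8: T→C (pyrimidine→pyrimidine, transition)
site 12: T→A (pyrimidine→purine, transversion)
site 13: C→T (pyrimidine→pyrimidine, transition)
site 17: A→G (purine→purine, transition)
site 22: A→T (purine→pyrimidine, transversion)

4 transitions, 2 transversions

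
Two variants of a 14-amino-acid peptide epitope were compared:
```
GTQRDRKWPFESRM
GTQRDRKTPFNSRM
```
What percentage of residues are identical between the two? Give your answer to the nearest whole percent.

2 positions differ (8, 11), so 12 of 14 match: 12/14 = 85.71%.

86%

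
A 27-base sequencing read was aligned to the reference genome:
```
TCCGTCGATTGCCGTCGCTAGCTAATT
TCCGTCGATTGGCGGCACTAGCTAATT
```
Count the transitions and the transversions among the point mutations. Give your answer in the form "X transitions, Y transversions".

1 transition, 2 transversions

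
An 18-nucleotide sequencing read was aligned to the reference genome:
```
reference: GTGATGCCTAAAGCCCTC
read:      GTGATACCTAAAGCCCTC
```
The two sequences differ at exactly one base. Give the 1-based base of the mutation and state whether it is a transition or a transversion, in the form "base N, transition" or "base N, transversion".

The sequences differ only at base 6: G→A (purine→purine), a transition.

base 6, transition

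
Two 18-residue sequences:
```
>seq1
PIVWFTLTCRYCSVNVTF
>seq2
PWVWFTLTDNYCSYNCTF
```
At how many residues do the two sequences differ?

5

The sequences differ at residues 2, 9, 10, 14, 16 (1-based) — 5 in total.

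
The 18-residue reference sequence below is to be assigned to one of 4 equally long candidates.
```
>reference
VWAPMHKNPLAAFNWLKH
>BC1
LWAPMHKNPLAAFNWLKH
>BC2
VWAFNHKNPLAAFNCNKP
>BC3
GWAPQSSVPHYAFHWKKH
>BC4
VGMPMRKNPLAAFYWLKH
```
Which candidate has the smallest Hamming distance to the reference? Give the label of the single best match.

BC1

Hamming distances to reference — BC1: 1; BC2: 5; BC3: 9; BC4: 4.
Smallest is BC1 with 1 mismatch.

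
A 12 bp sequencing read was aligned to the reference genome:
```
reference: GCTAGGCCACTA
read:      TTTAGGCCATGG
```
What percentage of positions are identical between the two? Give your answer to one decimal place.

5 positions differ (1, 2, 10, 11, 12), so 7 of 12 match: 7/12 = 58.33%.

58.3%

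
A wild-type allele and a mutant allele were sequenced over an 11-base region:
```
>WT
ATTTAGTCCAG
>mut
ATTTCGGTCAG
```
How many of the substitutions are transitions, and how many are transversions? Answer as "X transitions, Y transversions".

Mismatches (1-based):
site 5: A→C (purine→pyrimidine, transversion)
site 7: T→G (pyrimidine→purine, transversion)
site 8: C→T (pyrimidine→pyrimidine, transition)

1 transition, 2 transversions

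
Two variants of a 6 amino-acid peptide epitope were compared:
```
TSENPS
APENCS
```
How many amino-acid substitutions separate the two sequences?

Comparing position by position, 3 positions differ: 1 (T/A), 2 (S/P), 5 (P/C).

3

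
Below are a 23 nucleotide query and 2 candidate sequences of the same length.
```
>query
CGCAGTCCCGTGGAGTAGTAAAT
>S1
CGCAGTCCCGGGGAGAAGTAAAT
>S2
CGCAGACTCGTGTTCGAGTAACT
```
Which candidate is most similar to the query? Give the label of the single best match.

S1 differs at 2 bases; S2 differs at 7 bases. The closest is S1.

S1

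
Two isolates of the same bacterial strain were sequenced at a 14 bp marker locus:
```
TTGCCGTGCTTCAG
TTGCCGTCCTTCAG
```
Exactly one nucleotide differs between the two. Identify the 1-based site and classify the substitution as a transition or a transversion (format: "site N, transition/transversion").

site 8, transversion

Site 8 changes G→C. G is a purine and C is a pyrimidine, so this is a transversion.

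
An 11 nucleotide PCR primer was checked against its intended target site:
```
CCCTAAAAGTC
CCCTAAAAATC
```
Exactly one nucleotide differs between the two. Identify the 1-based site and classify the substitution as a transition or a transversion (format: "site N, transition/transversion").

The sequences differ only at site 9: G→A (purine→purine), a transition.

site 9, transition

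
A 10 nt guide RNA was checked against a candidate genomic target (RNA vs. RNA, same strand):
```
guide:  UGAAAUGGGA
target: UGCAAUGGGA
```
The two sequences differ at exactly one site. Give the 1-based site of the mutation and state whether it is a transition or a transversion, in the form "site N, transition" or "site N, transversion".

The sequences differ only at site 3: A→C (purine→pyrimidine), a transversion.

site 3, transversion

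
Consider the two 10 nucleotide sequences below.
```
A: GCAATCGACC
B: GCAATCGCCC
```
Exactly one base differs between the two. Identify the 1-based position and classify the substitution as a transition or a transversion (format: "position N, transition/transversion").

position 8, transversion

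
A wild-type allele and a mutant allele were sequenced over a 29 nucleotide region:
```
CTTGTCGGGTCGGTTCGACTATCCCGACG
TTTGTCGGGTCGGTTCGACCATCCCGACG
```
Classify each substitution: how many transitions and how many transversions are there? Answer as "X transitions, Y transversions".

2 transitions, 0 transversions

Transitions (purine↔purine or pyrimidine↔pyrimidine): 1 C→T, 20 T→C.
Transversions (purine↔pyrimidine): none.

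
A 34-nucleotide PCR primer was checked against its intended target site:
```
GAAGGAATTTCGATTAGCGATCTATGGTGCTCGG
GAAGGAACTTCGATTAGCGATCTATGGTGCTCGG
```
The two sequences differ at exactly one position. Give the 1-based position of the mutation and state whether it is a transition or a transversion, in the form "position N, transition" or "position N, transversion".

position 8, transition

Position 8 changes T→C. T is a pyrimidine and C is a pyrimidine, so this is a transition.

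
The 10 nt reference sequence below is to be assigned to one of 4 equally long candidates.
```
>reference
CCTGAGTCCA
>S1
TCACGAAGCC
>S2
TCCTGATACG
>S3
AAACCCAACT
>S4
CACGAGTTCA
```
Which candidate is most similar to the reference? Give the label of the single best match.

S1 differs at 8 bases; S2 differs at 7 bases; S3 differs at 9 bases; S4 differs at 3 bases. The closest is S4.

S4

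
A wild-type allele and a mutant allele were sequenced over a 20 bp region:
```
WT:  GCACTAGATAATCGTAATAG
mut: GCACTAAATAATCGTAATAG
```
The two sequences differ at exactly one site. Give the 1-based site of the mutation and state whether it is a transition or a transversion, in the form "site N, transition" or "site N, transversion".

Site 7 changes G→A. G is a purine and A is a purine, so this is a transition.

site 7, transition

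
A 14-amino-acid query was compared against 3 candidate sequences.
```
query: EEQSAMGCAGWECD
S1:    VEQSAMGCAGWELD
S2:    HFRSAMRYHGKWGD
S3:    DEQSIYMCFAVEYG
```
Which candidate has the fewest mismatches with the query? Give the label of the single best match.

S1

S1 differs at 2 residues; S2 differs at 9 residues; S3 differs at 9 residues. The closest is S1.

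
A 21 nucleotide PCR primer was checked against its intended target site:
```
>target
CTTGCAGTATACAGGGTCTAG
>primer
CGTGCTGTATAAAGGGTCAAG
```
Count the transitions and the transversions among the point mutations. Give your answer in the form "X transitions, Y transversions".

Transitions (purine↔purine or pyrimidine↔pyrimidine): none.
Transversions (purine↔pyrimidine): 2 T→G, 6 A→T, 12 C→A, 19 T→A.

0 transitions, 4 transversions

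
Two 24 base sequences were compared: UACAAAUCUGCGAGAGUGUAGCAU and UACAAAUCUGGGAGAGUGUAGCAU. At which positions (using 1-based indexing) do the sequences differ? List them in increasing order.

11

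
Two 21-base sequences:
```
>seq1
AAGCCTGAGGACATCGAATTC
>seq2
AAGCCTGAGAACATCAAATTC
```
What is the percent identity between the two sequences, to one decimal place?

Mismatches at positions 10, 16 (1-based): 2 of 21.
Identical positions: 19/21 = 90.48% → 90.5%.

90.5%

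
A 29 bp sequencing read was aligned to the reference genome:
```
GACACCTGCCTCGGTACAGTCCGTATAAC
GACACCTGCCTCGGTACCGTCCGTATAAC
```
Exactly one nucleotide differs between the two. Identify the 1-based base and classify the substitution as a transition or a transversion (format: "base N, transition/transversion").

base 18, transversion

The sequences differ only at base 18: A→C (purine→pyrimidine), a transversion.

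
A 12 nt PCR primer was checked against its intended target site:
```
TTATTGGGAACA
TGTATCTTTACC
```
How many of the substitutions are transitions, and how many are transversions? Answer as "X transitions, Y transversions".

0 transitions, 8 transversions

Transitions (purine↔purine or pyrimidine↔pyrimidine): none.
Transversions (purine↔pyrimidine): 2 T→G, 3 A→T, 4 T→A, 6 G→C, 7 G→T, 8 G→T, 9 A→T, 12 A→C.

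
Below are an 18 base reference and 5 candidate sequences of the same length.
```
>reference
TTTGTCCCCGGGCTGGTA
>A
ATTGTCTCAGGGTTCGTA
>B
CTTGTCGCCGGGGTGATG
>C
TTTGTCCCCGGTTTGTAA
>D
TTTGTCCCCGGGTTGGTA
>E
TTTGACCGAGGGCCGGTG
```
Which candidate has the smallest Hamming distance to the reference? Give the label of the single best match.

Hamming distances to reference — A: 5; B: 5; C: 4; D: 1; E: 5.
Smallest is D with 1 mismatch.

D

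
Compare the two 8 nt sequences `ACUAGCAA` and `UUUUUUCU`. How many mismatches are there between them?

Mismatches (1-based): site 1: A→U; site 2: C→U; site 4: A→U; site 5: G→U; site 6: C→U; site 7: A→C; site 8: A→U.

7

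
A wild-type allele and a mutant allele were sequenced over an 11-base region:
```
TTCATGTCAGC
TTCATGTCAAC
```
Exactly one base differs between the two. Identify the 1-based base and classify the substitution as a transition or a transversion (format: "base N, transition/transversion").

The sequences differ only at base 10: G→A (purine→purine), a transition.

base 10, transition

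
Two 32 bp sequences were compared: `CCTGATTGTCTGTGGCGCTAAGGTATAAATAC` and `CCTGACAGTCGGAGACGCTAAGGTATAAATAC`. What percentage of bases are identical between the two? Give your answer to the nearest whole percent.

84%

Mismatches at positions 6, 7, 11, 13, 15 (1-based): 5 of 32.
Identical positions: 27/32 = 84.38% → 84%.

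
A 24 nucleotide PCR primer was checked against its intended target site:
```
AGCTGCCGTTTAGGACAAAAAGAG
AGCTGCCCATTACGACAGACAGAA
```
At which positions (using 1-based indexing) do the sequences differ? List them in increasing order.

8, 9, 13, 18, 20, 24

Scanning 1-based: 8: G/C; 9: T/A; 13: G/C; 18: A/G; 20: A/C; 24: G/A.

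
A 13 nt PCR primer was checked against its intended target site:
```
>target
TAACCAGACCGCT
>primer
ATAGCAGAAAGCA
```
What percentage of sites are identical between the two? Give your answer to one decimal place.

53.8%

6 positions differ (1, 2, 4, 9, 10, 13), so 7 of 13 match: 7/13 = 53.85%.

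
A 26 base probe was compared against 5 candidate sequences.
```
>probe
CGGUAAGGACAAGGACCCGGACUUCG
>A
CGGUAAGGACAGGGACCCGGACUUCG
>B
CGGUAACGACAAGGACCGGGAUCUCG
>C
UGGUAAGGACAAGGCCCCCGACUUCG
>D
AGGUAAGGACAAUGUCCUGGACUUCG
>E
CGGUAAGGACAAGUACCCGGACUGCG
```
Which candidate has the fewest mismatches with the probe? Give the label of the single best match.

A

A differs at 1 position; B differs at 4 positions; C differs at 3 positions; D differs at 4 positions; E differs at 2 positions. The closest is A.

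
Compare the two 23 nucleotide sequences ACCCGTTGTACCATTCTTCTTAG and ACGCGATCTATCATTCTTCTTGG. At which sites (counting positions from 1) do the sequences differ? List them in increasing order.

3, 6, 8, 11, 22

Differences at site 3 (C→G), site 6 (T→A), site 8 (G→C), site 11 (C→T), site 22 (A→G).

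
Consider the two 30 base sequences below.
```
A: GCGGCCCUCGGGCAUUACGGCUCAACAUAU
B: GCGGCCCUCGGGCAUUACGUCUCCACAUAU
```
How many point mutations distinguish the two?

Mismatches (1-based): position 20: G→U; position 24: A→C.

2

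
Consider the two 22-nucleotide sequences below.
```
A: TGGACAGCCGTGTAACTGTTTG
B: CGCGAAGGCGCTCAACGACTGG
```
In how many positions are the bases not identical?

12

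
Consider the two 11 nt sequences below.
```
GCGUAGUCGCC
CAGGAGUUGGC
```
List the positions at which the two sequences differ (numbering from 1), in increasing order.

1, 2, 4, 8, 10

Scanning 1-based: 1: G/C; 2: C/A; 4: U/G; 8: C/U; 10: C/G.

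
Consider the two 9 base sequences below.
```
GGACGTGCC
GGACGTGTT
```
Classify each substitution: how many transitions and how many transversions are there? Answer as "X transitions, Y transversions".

2 transitions, 0 transversions

Transitions (purine↔purine or pyrimidine↔pyrimidine): 8 C→T, 9 C→T.
Transversions (purine↔pyrimidine): none.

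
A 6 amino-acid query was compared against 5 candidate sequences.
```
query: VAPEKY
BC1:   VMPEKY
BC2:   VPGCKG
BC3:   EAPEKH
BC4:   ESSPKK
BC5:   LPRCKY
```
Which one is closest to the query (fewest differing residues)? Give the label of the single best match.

BC1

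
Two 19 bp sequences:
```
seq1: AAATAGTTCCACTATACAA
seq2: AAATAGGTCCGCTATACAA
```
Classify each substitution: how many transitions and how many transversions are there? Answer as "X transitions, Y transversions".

1 transition, 1 transversion

Mismatches (1-based):
position 7: T→G (pyrimidine→purine, transversion)
position 11: A→G (purine→purine, transition)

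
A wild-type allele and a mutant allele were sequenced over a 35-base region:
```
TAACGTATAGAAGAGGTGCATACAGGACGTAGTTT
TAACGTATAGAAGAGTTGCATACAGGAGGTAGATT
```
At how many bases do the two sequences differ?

3

Comparing position by position, 3 bases differ: 16 (G/T), 28 (C/G), 33 (T/A).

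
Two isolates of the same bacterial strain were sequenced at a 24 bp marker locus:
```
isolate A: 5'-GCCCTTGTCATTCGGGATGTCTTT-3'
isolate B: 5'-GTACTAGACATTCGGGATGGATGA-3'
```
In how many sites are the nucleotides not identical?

8

The sequences differ at sites 2, 3, 6, 8, 20, 21, 23, 24 (1-based) — 8 in total.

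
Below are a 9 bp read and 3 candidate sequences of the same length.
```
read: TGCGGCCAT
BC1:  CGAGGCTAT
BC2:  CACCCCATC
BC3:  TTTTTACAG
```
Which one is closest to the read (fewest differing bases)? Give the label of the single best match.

BC1 differs at 3 bases; BC2 differs at 7 bases; BC3 differs at 6 bases. The closest is BC1.

BC1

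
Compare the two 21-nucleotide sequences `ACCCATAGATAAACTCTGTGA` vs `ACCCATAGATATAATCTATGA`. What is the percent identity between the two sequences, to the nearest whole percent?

86%

3 positions differ (12, 14, 18), so 18 of 21 match: 18/21 = 85.71%.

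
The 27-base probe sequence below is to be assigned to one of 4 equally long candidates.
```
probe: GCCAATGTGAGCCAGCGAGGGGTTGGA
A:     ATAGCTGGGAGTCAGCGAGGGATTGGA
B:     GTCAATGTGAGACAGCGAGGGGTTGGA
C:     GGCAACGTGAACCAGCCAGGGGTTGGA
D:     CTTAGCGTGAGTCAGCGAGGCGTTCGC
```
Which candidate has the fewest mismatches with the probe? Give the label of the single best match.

B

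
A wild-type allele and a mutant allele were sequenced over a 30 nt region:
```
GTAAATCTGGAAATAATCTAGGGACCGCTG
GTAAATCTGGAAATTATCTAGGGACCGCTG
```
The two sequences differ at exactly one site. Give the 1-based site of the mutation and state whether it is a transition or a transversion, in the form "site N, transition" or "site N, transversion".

Site 15 changes A→T. A is a purine and T is a pyrimidine, so this is a transversion.

site 15, transversion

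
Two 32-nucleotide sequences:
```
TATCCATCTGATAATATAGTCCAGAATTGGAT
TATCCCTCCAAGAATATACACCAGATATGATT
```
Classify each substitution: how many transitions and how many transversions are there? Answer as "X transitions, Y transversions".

3 transitions, 7 transversions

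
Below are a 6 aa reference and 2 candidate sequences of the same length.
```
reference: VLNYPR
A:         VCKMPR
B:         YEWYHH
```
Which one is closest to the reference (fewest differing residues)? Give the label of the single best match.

A

Hamming distances to reference — A: 3; B: 5.
Smallest is A with 3 mismatches.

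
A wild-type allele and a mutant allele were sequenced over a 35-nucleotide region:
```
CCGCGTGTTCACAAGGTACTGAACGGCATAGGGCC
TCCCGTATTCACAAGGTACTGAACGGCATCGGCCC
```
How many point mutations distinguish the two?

5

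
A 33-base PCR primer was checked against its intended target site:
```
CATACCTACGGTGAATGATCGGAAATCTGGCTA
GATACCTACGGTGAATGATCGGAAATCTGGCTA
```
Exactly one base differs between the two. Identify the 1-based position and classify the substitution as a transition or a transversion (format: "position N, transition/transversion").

position 1, transversion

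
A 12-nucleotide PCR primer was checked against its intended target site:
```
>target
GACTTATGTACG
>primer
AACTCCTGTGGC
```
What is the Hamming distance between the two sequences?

The sequences differ at sites 1, 5, 6, 10, 11, 12 (1-based) — 6 in total.

6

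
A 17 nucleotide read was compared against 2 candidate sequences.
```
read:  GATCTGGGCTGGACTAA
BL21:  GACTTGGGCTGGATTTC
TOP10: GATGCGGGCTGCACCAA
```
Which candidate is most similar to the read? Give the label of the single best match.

BL21 differs at 5 positions; TOP10 differs at 4 positions. The closest is TOP10.

TOP10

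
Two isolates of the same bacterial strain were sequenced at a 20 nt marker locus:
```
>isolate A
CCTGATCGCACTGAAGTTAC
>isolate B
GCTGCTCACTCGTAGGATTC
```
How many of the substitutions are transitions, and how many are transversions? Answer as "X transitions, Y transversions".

Transitions (purine↔purine or pyrimidine↔pyrimidine): 8 G→A, 15 A→G.
Transversions (purine↔pyrimidine): 1 C→G, 5 A→C, 10 A→T, 12 T→G, 13 G→T, 17 T→A, 19 A→T.

2 transitions, 7 transversions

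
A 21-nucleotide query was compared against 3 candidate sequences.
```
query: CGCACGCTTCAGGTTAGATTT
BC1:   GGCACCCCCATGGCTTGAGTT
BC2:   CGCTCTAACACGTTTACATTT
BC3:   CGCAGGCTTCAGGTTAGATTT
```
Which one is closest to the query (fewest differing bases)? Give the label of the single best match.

BC3

BC1 differs at 9 bases; BC2 differs at 9 bases; BC3 differs at 1 base. The closest is BC3.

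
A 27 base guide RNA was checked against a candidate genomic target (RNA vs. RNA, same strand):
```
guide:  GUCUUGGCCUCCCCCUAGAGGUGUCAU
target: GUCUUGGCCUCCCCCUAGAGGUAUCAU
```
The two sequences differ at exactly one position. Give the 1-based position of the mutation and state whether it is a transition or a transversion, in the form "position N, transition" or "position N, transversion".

position 23, transition

The sequences differ only at position 23: G→A (purine→purine), a transition.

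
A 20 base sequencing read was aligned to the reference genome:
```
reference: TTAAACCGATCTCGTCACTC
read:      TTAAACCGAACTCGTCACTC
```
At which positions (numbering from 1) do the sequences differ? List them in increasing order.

Scanning 1-based: 10: T/A.

10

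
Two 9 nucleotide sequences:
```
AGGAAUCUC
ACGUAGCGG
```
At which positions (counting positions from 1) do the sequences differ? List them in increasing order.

Scanning 1-based: 2: G/C; 4: A/U; 6: U/G; 8: U/G; 9: C/G.

2, 4, 6, 8, 9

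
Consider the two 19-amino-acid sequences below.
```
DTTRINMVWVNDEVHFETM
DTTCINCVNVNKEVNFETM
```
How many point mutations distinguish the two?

5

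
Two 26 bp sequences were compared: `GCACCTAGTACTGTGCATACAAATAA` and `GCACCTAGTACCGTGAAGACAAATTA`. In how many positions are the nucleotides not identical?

4

The sequences differ at positions 12, 16, 18, 25 (1-based) — 4 in total.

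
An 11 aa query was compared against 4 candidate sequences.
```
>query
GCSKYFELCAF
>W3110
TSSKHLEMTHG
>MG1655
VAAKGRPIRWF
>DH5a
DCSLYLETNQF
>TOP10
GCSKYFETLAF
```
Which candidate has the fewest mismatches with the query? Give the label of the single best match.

TOP10

W3110 differs at 8 positions; MG1655 differs at 9 positions; DH5a differs at 6 positions; TOP10 differs at 2 positions. The closest is TOP10.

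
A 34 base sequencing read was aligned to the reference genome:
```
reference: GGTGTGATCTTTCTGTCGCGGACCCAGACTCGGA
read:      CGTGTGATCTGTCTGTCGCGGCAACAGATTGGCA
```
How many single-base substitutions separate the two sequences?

The sequences differ at sites 1, 11, 22, 23, 24, 29, 31, 33 (1-based) — 8 in total.

8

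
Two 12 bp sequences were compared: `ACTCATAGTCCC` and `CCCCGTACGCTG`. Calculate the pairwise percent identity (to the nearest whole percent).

42%

7 positions differ (1, 3, 5, 8, 9, 11, 12), so 5 of 12 match: 5/12 = 41.67%.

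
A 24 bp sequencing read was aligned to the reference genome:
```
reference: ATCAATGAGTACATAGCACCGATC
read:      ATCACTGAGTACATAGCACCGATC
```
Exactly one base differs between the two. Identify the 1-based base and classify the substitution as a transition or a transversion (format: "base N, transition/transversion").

base 5, transversion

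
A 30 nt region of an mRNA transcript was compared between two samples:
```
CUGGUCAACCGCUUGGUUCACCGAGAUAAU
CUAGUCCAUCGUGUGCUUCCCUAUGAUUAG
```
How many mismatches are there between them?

The sequences differ at sites 3, 7, 9, 12, 13, 16, 20, 22, 23, 24, 28, 30 (1-based) — 12 in total.

12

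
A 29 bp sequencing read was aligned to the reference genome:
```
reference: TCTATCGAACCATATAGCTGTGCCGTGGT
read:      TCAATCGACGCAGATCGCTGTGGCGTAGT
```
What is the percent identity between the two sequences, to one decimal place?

Mismatches at positions 3, 9, 10, 13, 16, 23, 27 (1-based): 7 of 29.
Identical positions: 22/29 = 75.86% → 75.9%.

75.9%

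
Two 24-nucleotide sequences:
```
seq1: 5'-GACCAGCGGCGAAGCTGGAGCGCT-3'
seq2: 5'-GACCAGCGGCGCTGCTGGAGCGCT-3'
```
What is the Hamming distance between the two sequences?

Comparing position by position, 2 sites differ: 12 (A/C), 13 (A/T).

2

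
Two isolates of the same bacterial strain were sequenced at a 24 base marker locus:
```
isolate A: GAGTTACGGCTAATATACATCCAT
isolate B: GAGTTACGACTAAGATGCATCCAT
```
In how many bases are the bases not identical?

Mismatches (1-based): base 9: G→A; base 14: T→G; base 17: A→G.

3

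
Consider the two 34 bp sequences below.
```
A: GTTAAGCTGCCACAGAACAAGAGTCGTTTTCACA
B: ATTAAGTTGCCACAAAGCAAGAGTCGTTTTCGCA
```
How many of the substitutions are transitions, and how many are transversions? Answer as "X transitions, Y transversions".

5 transitions, 0 transversions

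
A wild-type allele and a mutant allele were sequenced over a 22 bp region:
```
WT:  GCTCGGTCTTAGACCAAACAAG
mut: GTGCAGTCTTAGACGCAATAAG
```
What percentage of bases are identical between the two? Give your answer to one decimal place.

Mismatches at positions 2, 3, 5, 15, 16, 19 (1-based): 6 of 22.
Identical positions: 16/22 = 72.73% → 72.7%.

72.7%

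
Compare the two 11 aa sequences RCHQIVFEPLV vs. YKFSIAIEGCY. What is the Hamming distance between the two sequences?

Comparing position by position, 9 residues differ: 1 (R/Y), 2 (C/K), 3 (H/F), 4 (Q/S), 6 (V/A), 7 (F/I), 9 (P/G), 10 (L/C), 11 (V/Y).

9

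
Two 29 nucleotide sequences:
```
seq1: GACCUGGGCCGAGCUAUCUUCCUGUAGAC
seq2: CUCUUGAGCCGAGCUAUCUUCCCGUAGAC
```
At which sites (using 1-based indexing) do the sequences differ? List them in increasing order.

Differences at site 1 (G→C), site 2 (A→U), site 4 (C→U), site 7 (G→A), site 23 (U→C).

1, 2, 4, 7, 23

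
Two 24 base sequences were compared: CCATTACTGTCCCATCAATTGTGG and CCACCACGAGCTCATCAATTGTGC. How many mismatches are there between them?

7

The sequences differ at sites 4, 5, 8, 9, 10, 12, 24 (1-based) — 7 in total.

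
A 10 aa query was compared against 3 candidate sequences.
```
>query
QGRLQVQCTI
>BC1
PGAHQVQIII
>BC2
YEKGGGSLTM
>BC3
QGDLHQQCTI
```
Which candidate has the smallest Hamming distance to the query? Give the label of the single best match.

BC3

Hamming distances to query — BC1: 5; BC2: 9; BC3: 3.
Smallest is BC3 with 3 mismatches.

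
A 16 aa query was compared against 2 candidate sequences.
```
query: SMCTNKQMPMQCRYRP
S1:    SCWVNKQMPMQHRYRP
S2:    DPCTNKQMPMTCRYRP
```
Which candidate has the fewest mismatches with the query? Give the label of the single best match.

S2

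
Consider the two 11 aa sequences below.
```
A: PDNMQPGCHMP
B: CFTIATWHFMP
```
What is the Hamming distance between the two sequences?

9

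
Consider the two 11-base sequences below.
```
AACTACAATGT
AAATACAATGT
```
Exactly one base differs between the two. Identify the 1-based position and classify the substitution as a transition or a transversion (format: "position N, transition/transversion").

The sequences differ only at position 3: C→A (pyrimidine→purine), a transversion.

position 3, transversion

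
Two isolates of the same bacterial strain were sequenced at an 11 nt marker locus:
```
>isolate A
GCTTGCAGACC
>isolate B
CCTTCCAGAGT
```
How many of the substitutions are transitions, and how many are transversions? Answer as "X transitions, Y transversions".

Transitions (purine↔purine or pyrimidine↔pyrimidine): 11 C→T.
Transversions (purine↔pyrimidine): 1 G→C, 5 G→C, 10 C→G.

1 transition, 3 transversions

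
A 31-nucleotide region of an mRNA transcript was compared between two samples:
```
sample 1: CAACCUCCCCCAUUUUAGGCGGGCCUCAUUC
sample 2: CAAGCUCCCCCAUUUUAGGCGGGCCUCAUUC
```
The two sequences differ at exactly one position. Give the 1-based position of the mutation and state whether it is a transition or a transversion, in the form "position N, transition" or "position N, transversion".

position 4, transversion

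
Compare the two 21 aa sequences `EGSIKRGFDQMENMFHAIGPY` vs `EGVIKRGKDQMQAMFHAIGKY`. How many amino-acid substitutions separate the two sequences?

5

Mismatches (1-based): position 3: S→V; position 8: F→K; position 12: E→Q; position 13: N→A; position 20: P→K.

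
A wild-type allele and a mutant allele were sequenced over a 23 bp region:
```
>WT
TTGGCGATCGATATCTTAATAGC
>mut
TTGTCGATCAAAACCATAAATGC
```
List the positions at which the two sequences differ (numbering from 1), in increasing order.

4, 10, 12, 14, 16, 20, 21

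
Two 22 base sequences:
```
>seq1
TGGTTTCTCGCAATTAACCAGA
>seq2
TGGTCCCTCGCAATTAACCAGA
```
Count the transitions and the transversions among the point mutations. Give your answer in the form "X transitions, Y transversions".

Transitions (purine↔purine or pyrimidine↔pyrimidine): 5 T→C, 6 T→C.
Transversions (purine↔pyrimidine): none.

2 transitions, 0 transversions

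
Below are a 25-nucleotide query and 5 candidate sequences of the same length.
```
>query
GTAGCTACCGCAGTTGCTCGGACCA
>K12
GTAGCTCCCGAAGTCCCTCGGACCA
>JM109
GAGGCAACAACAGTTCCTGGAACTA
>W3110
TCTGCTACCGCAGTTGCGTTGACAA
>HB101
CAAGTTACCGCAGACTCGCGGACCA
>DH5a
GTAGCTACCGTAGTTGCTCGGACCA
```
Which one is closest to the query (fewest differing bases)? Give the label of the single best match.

Hamming distances to query — K12: 4; JM109: 9; W3110: 7; HB101: 7; DH5a: 1.
Smallest is DH5a with 1 mismatch.

DH5a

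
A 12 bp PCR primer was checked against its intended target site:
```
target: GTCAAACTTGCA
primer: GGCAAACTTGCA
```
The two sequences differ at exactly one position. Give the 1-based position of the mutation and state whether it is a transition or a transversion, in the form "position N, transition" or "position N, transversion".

Position 2 changes T→G. T is a pyrimidine and G is a purine, so this is a transversion.

position 2, transversion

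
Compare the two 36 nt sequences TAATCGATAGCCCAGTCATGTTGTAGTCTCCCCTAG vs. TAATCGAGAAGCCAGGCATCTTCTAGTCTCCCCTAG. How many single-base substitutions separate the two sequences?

The sequences differ at sites 8, 10, 11, 16, 20, 23 (1-based) — 6 in total.

6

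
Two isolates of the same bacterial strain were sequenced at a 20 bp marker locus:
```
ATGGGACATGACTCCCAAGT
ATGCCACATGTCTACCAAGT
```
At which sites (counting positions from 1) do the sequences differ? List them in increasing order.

4, 5, 11, 14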